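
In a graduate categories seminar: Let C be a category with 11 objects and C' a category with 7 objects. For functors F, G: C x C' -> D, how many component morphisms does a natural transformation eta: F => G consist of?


A natural transformation eta: F => G assigns one component morphism per
object of the domain category.
The domain is the product category C x C', so
|Ob(C x C')| = |Ob(C)| * |Ob(C')| = 11 * 7 = 77.
Therefore eta has 77 component morphisms.

77


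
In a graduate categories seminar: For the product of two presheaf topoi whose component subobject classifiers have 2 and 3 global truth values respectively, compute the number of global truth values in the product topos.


In a product of presheaf topoi E_1 x E_2, the subobject classifier
is Omega = Omega_1 x Omega_2 (componentwise), so
|Omega(top)| = |Omega_1(top_1)| * |Omega_2(top_2)|.
= 2 * 3 = 6.

6


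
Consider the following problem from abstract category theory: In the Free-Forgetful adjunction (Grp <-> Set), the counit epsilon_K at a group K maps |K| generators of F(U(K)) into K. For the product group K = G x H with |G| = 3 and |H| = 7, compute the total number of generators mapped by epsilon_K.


The counit epsilon_K: F(U(K)) -> K of the Free-Forgetful adjunction
maps |K| generators of F(U(K)) into K. For K = G x H (the product group),
|G x H| = |G| * |H|.
Total generators mapped = 3 * 7 = 21.

21


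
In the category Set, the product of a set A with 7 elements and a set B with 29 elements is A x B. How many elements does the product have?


In Set, the product A x B is the Cartesian product.
By the universal property, |A x B| = |A| * |B|.
|A x B| = 7 * 29 = 203

203


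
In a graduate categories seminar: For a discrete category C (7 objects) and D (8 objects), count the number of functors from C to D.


A functor from a discrete category C to D is determined by
where each object maps. Each of the 7 objects of C can map
to any of the 8 objects of D independently.
Number of functors = 8^7 = 2097152

2097152


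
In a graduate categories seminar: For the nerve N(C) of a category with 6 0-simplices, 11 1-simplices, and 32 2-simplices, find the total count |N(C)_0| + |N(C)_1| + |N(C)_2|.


The 2-skeleton of the nerve N(C) consists of simplices in dimensions 0, 1, 2:
  |N(C)_0| = 6 (objects)
  |N(C)_1| = 11 (morphisms)
  |N(C)_2| = 32 (composable pairs)
Total = 6 + 11 + 32 = 49

49


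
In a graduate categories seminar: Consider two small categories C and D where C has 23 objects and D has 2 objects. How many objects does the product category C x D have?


The product category C x D has objects that are pairs (c, d).
Number of pairs = |Ob(C)| * |Ob(D)| = 23 * 2 = 46

46


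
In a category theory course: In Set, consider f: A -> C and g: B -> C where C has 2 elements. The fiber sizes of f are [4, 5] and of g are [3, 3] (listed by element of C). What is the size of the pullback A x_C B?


The pullback A x_C B consists of pairs (a, b) with f(a) = g(b).
For each element c in C, the fiber product has |f^-1(c)| * |g^-1(c)| elements.
Summing over C: 4 * 3 + 5 * 3
= 12 + 15 = 27

27


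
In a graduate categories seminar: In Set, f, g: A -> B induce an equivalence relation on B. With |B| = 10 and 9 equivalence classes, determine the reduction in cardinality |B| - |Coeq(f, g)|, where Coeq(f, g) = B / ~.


The coequalizer Coeq(f, g) = B / ~ has one element per equivalence class.
|B| = 10, |Coeq(f, g)| = 9.
|B| - |Coeq(f, g)| = 10 - 9 = 1.

1


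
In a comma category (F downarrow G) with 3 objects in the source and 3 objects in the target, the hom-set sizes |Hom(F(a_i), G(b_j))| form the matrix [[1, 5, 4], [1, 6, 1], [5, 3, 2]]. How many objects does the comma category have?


Objects of (F downarrow G) are triples (a, b, h: F(a)->G(b)).
The count equals the sum of all entries in the hom-matrix.
sum(row 0) = 10
sum(row 1) = 8
sum(row 2) = 10
Grand total = 28

28


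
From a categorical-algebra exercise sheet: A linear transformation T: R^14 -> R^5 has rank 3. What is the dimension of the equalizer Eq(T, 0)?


The equalizer of f and the zero map is ker(f).
By the rank-nullity theorem: dim(ker(f)) = dim(domain) - rank(f).
dim(ker(f)) = 14 - 3 = 11

11


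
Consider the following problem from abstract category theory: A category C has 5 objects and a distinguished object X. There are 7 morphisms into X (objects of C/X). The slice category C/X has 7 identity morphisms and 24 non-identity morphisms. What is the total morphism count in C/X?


In the slice category C/X, objects are morphisms to X.
Identity morphisms: 7 (one per object of C/X).
Non-identity morphisms: 24.
Total = 7 + 24 = 31

31


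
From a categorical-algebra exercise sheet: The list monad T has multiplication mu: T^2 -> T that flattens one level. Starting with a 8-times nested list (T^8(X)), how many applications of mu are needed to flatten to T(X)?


Each application of mu: T^2 -> T removes one layer of nesting.
Starting at depth 8 (i.e., T^8(X)), we need to reach T(X).
Number of mu applications = 8 - 1 = 7

7


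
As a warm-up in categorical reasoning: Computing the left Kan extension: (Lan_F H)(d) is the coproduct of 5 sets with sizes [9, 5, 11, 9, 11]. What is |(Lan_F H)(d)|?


Pointwise, the left Kan extension (Lan_F H)(d) is the colimit, indexed
by the comma category (F downarrow d), of H composed with the
projection (F downarrow d) -> C. Here that colimit is given
as a coproduct (disjoint union) of sets, so its cardinality is the
sum of the sizes of the summands.
Coproduct of sets with sizes: 9 + 5 + 11 + 9 + 11
= 45

45


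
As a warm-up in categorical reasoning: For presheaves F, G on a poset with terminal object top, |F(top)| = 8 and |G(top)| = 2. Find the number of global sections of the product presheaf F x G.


Global sections of a presheaf on a poset with terminal top satisfy
Gamma(H) ~ H(top). Presheaves admit pointwise products, so
(F x G)(top) = F(top) x G(top) (Cartesian product).
|Gamma(F x G)| = |F(top)| * |G(top)| = 8 * 2 = 16.

16


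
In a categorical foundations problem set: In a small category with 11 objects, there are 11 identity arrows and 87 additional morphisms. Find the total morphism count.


Each object has an identity morphism, giving 11 identities.
Adding the 87 non-identity morphisms:
Total = 11 + 87 = 98

98


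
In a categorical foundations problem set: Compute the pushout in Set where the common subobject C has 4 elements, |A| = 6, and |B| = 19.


The pushout A +_C B identifies the images of C in A and B.
|A +_C B| = |A| + |B| - |C| (for injections).
= 6 + 19 - 4 = 21

21


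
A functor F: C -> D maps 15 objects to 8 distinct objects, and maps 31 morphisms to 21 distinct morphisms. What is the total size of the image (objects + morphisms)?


The image of F consists of distinct objects and distinct morphisms.
|Im(F)| on objects = 8
|Im(F)| on morphisms = 21
Total image cardinality = 8 + 21 = 29

29


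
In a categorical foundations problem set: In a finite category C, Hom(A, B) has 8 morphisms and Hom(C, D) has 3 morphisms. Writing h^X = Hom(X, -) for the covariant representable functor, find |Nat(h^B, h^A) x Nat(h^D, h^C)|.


By the Yoneda lemma, Nat(h^B, h^A) is isomorphic to Hom(A, B),
so |Nat(h^B, h^A)| = |Hom(A, B)| and |Nat(h^D, h^C)| = |Hom(C, D)|.
|Hom(A, B)| = 8, |Hom(C, D)| = 3.
|Nat(h^B, h^A) x Nat(h^D, h^C)| = 8 * 3 = 24

24


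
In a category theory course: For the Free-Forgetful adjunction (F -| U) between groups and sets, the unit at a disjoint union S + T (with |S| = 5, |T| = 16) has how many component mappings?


The unit eta_X: X -> U(F(X)) of the Free-Forgetful adjunction
maps each element of X to a generator of F(X). For X = S + T (disjoint
union in Set), |S + T| = |S| + |T|.
Total mappings = 5 + 16 = 21.

21


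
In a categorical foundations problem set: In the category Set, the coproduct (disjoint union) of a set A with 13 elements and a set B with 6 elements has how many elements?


In Set, the coproduct A + B is the disjoint union.
|A + B| = |A| + |B| = 13 + 6 = 19

19


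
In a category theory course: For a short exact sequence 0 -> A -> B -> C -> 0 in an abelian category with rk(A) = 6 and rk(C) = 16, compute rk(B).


For a short exact sequence 0 -> A -> B -> C -> 0,
rank is additive: rank(B) = rank(A) + rank(C).
rank(B) = 6 + 16 = 22

22


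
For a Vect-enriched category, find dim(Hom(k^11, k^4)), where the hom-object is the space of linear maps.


In Vect-enriched categories, Hom(k^n, k^m) is the space of m x n matrices.
dim(Hom(k^11, k^4)) = 4 * 11 = 44

44


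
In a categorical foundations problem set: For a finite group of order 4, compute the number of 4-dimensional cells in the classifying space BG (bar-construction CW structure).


In the bar-construction CW model of BG, the n-cells are indexed by
n-tuples [g_1|...|g_n] of non-identity elements of G (degenerate
simplices with some g_i = e do not contribute cells), so there are
(|G| - 1)^n n-cells.
For dim = 4 with |G| = 4:
cells = (4 - 1)^4 = 3^4 = 81

81


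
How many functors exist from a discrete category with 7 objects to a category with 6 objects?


A functor from a discrete category C to D is determined by
where each object maps. Each of the 7 objects of C can map
to any of the 6 objects of D independently.
Number of functors = 6^7 = 279936

279936


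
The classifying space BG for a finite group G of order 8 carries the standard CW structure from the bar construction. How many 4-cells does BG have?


In the bar-construction CW model of BG, the n-cells are indexed by
n-tuples [g_1|...|g_n] of non-identity elements of G (degenerate
simplices with some g_i = e do not contribute cells), so there are
(|G| - 1)^n n-cells.
For dim = 4 with |G| = 8:
cells = (8 - 1)^4 = 7^4 = 2401

2401


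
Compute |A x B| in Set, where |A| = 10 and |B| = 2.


In Set, the product A x B is the Cartesian product.
By the universal property, |A x B| = |A| * |B|.
|A x B| = 10 * 2 = 20

20


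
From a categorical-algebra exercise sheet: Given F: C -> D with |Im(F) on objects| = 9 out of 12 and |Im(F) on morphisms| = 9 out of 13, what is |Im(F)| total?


The image of F consists of distinct objects and distinct morphisms.
|Im(F)| on objects = 9
|Im(F)| on morphisms = 9
Total image cardinality = 9 + 9 = 18

18


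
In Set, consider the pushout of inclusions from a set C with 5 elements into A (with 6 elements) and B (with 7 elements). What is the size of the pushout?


The pushout A +_C B identifies the images of C in A and B.
|A +_C B| = |A| + |B| - |C| (for injections).
= 6 + 7 - 5 = 8

8


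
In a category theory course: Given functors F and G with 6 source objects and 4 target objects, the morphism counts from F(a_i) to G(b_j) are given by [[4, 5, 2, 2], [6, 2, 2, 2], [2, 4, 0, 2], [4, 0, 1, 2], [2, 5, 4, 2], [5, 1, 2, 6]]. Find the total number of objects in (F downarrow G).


Objects of (F downarrow G) are triples (a, b, h: F(a)->G(b)).
The count equals the sum of all entries in the hom-matrix.
sum(row 0) = 13
sum(row 1) = 12
sum(row 2) = 8
sum(row 3) = 7
sum(row 4) = 13
sum(row 5) = 14
Grand total = 67

67


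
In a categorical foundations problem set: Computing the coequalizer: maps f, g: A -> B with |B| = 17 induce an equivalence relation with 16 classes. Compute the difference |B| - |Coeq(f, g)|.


The coequalizer Coeq(f, g) = B / ~ has one element per equivalence class.
|B| = 17, |Coeq(f, g)| = 16.
|B| - |Coeq(f, g)| = 17 - 16 = 1.

1


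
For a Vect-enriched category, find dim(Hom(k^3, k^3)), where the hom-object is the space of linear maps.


In Vect-enriched categories, Hom(k^n, k^m) is the space of m x n matrices.
dim(Hom(k^3, k^3)) = 3 * 3 = 9

9


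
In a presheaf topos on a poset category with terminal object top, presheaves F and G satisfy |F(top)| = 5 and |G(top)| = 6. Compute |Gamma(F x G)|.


Global sections of a presheaf on a poset with terminal top satisfy
Gamma(H) ~ H(top). Presheaves admit pointwise products, so
(F x G)(top) = F(top) x G(top) (Cartesian product).
|Gamma(F x G)| = |F(top)| * |G(top)| = 5 * 6 = 30.

30


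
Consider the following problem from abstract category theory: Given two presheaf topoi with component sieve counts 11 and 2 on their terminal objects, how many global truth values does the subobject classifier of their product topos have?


In a product of presheaf topoi E_1 x E_2, the subobject classifier
is Omega = Omega_1 x Omega_2 (componentwise), so
|Omega(top)| = |Omega_1(top_1)| * |Omega_2(top_2)|.
= 11 * 2 = 22.

22


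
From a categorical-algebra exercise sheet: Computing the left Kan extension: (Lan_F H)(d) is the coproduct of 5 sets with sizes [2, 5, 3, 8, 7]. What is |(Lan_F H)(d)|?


Pointwise, the left Kan extension (Lan_F H)(d) is the colimit, indexed
by the comma category (F downarrow d), of H composed with the
projection (F downarrow d) -> C. Here that colimit is given
as a coproduct (disjoint union) of sets, so its cardinality is the
sum of the sizes of the summands.
Coproduct of sets with sizes: 2 + 5 + 3 + 8 + 7
= 25

25


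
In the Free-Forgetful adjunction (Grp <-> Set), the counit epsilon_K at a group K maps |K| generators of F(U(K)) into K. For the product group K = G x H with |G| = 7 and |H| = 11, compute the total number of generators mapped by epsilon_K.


The counit epsilon_K: F(U(K)) -> K of the Free-Forgetful adjunction
maps |K| generators of F(U(K)) into K. For K = G x H (the product group),
|G x H| = |G| * |H|.
Total generators mapped = 7 * 11 = 77.

77


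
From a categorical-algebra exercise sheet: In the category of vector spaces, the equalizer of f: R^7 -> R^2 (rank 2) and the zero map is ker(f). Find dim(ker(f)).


The equalizer of f and the zero map is ker(f).
By the rank-nullity theorem: dim(ker(f)) = dim(domain) - rank(f).
dim(ker(f)) = 7 - 2 = 5

5


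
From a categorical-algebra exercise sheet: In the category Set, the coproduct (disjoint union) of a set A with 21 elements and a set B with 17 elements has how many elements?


In Set, the coproduct A + B is the disjoint union.
|A + B| = |A| + |B| = 21 + 17 = 38

38


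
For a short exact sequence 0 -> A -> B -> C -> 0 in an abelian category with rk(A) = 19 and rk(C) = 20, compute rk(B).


For a short exact sequence 0 -> A -> B -> C -> 0,
rank is additive: rank(B) = rank(A) + rank(C).
rank(B) = 19 + 20 = 39

39


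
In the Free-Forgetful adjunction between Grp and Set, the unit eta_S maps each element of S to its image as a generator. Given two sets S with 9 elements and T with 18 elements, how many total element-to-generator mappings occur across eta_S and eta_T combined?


The unit eta_X: X -> U(F(X)) of the Free-Forgetful adjunction
maps each element of X to a generator of F(X). For X = S + T (disjoint
union in Set), |S + T| = |S| + |T|.
Total mappings = 9 + 18 = 27.

27


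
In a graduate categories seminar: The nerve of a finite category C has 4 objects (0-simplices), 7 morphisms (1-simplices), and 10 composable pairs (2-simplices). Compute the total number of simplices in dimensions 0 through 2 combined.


The 2-skeleton of the nerve N(C) consists of simplices in dimensions 0, 1, 2:
  |N(C)_0| = 4 (objects)
  |N(C)_1| = 7 (morphisms)
  |N(C)_2| = 10 (composable pairs)
Total = 4 + 7 + 10 = 21

21


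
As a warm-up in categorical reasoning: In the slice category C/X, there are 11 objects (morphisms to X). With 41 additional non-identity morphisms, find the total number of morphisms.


In the slice category C/X, objects are morphisms to X.
Identity morphisms: 11 (one per object of C/X).
Non-identity morphisms: 41.
Total = 11 + 41 = 52

52


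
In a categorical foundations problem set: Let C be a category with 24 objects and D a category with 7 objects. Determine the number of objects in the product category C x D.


The product category C x D has objects that are pairs (c, d).
Number of pairs = |Ob(C)| * |Ob(D)| = 24 * 7 = 168

168


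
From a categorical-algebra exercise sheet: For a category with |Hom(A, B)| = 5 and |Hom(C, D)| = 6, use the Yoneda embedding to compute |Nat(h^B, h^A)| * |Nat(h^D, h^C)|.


By the Yoneda lemma, Nat(h^B, h^A) is isomorphic to Hom(A, B),
so |Nat(h^B, h^A)| = |Hom(A, B)| and |Nat(h^D, h^C)| = |Hom(C, D)|.
|Hom(A, B)| = 5, |Hom(C, D)| = 6.
|Nat(h^B, h^A) x Nat(h^D, h^C)| = 5 * 6 = 30

30


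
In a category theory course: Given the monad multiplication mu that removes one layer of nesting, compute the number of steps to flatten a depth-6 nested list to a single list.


Each application of mu: T^2 -> T removes one layer of nesting.
Starting at depth 6 (i.e., T^6(X)), we need to reach T(X).
Number of mu applications = 6 - 1 = 5

5


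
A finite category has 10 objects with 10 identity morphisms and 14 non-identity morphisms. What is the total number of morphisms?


Each object has an identity morphism, giving 10 identities.
Adding the 14 non-identity morphisms:
Total = 10 + 14 = 24

24


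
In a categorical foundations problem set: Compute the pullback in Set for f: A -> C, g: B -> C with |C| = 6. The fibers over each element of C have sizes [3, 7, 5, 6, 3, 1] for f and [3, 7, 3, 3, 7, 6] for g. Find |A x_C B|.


The pullback A x_C B consists of pairs (a, b) with f(a) = g(b).
For each element c in C, the fiber product has |f^-1(c)| * |g^-1(c)| elements.
Summing over C: 3 * 3 + 7 * 7 + 5 * 3 + 6 * 3 + 3 * 7 + 1 * 6
= 9 + 49 + 15 + 18 + 21 + 6 = 118

118


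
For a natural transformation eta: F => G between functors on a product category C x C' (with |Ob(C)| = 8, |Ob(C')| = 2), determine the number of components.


A natural transformation eta: F => G assigns one component morphism per
object of the domain category.
The domain is the product category C x C', so
|Ob(C x C')| = |Ob(C)| * |Ob(C')| = 8 * 2 = 16.
Therefore eta has 16 component morphisms.

16


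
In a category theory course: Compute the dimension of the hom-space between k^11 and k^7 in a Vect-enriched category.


In Vect-enriched categories, Hom(k^n, k^m) is the space of m x n matrices.
dim(Hom(k^11, k^7)) = 7 * 11 = 77

77


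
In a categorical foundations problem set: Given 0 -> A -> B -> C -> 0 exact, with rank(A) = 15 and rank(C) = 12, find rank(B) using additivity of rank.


For a short exact sequence 0 -> A -> B -> C -> 0,
rank is additive: rank(B) = rank(A) + rank(C).
rank(B) = 15 + 12 = 27

27


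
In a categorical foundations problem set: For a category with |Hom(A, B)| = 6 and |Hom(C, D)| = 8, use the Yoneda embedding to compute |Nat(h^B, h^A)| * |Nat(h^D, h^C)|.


By the Yoneda lemma, Nat(h^B, h^A) is isomorphic to Hom(A, B),
so |Nat(h^B, h^A)| = |Hom(A, B)| and |Nat(h^D, h^C)| = |Hom(C, D)|.
|Hom(A, B)| = 6, |Hom(C, D)| = 8.
|Nat(h^B, h^A) x Nat(h^D, h^C)| = 6 * 8 = 48

48


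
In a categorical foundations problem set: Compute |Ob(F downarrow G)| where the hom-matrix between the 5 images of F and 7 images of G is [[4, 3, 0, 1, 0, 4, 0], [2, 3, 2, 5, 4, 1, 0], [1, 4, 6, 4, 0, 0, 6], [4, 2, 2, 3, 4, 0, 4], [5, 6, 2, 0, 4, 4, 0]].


Objects of (F downarrow G) are triples (a, b, h: F(a)->G(b)).
The count equals the sum of all entries in the hom-matrix.
sum(row 0) = 12
sum(row 1) = 17
sum(row 2) = 21
sum(row 3) = 19
sum(row 4) = 21
Grand total = 90

90


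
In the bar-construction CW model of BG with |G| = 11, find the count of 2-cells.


In the bar-construction CW model of BG, the n-cells are indexed by
n-tuples [g_1|...|g_n] of non-identity elements of G (degenerate
simplices with some g_i = e do not contribute cells), so there are
(|G| - 1)^n n-cells.
For dim = 2 with |G| = 11:
cells = (11 - 1)^2 = 10^2 = 100

100


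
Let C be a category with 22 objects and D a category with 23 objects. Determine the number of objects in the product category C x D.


The product category C x D has objects that are pairs (c, d).
Number of pairs = |Ob(C)| * |Ob(D)| = 22 * 23 = 506

506


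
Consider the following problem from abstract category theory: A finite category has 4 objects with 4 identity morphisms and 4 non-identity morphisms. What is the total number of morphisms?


Each object has an identity morphism, giving 4 identities.
Adding the 4 non-identity morphisms:
Total = 4 + 4 = 8

8


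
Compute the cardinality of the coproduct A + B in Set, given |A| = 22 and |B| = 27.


In Set, the coproduct A + B is the disjoint union.
|A + B| = |A| + |B| = 22 + 27 = 49

49


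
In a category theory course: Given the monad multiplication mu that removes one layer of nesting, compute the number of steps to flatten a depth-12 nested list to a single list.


Each application of mu: T^2 -> T removes one layer of nesting.
Starting at depth 12 (i.e., T^12(X)), we need to reach T(X).
Number of mu applications = 12 - 1 = 11

11


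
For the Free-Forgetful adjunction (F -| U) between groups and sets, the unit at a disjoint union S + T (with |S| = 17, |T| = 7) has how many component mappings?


The unit eta_X: X -> U(F(X)) of the Free-Forgetful adjunction
maps each element of X to a generator of F(X). For X = S + T (disjoint
union in Set), |S + T| = |S| + |T|.
Total mappings = 17 + 7 = 24.

24


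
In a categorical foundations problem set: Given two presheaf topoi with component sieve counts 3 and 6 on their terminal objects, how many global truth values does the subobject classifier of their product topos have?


In a product of presheaf topoi E_1 x E_2, the subobject classifier
is Omega = Omega_1 x Omega_2 (componentwise), so
|Omega(top)| = |Omega_1(top_1)| * |Omega_2(top_2)|.
= 3 * 6 = 18.

18


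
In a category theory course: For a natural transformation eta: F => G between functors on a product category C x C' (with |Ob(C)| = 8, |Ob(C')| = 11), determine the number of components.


A natural transformation eta: F => G assigns one component morphism per
object of the domain category.
The domain is the product category C x C', so
|Ob(C x C')| = |Ob(C)| * |Ob(C')| = 8 * 11 = 88.
Therefore eta has 88 component morphisms.

88


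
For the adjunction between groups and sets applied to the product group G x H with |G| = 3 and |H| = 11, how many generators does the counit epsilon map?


The counit epsilon_K: F(U(K)) -> K of the Free-Forgetful adjunction
maps |K| generators of F(U(K)) into K. For K = G x H (the product group),
|G x H| = |G| * |H|.
Total generators mapped = 3 * 11 = 33.

33


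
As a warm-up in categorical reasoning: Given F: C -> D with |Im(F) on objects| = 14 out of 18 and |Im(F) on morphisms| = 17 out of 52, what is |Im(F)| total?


The image of F consists of distinct objects and distinct morphisms.
|Im(F)| on objects = 14
|Im(F)| on morphisms = 17
Total image cardinality = 14 + 17 = 31

31


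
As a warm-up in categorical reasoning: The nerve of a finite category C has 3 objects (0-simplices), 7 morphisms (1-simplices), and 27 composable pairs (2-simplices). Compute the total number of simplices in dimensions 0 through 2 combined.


The 2-skeleton of the nerve N(C) consists of simplices in dimensions 0, 1, 2:
  |N(C)_0| = 3 (objects)
  |N(C)_1| = 7 (morphisms)
  |N(C)_2| = 27 (composable pairs)
Total = 3 + 7 + 27 = 37

37


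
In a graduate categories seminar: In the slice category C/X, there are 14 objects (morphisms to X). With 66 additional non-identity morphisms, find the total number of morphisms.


In the slice category C/X, objects are morphisms to X.
Identity morphisms: 14 (one per object of C/X).
Non-identity morphisms: 66.
Total = 14 + 66 = 80

80


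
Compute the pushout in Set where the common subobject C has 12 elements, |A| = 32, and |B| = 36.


The pushout A +_C B identifies the images of C in A and B.
|A +_C B| = |A| + |B| - |C| (for injections).
= 32 + 36 - 12 = 56

56


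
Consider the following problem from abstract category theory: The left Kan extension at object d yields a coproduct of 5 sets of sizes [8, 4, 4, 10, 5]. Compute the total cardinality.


Pointwise, the left Kan extension (Lan_F H)(d) is the colimit, indexed
by the comma category (F downarrow d), of H composed with the
projection (F downarrow d) -> C. Here that colimit is given
as a coproduct (disjoint union) of sets, so its cardinality is the
sum of the sizes of the summands.
Coproduct of sets with sizes: 8 + 4 + 4 + 10 + 5
= 31

31


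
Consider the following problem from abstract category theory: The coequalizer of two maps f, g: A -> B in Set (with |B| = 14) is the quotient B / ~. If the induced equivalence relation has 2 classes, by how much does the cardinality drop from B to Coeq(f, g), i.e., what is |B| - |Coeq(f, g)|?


The coequalizer Coeq(f, g) = B / ~ has one element per equivalence class.
|B| = 14, |Coeq(f, g)| = 2.
|B| - |Coeq(f, g)| = 14 - 2 = 12.

12


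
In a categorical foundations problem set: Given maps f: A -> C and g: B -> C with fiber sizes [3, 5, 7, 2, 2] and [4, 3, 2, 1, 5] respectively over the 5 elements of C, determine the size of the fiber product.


The pullback A x_C B consists of pairs (a, b) with f(a) = g(b).
For each element c in C, the fiber product has |f^-1(c)| * |g^-1(c)| elements.
Summing over C: 3 * 4 + 5 * 3 + 7 * 2 + 2 * 1 + 2 * 5
= 12 + 15 + 14 + 2 + 10 = 53

53


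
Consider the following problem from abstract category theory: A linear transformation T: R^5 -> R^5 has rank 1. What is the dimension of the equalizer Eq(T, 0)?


The equalizer of f and the zero map is ker(f).
By the rank-nullity theorem: dim(ker(f)) = dim(domain) - rank(f).
dim(ker(f)) = 5 - 1 = 4

4


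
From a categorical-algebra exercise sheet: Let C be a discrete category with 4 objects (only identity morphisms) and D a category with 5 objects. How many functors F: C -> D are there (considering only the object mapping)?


A functor from a discrete category C to D is determined by
where each object maps. Each of the 4 objects of C can map
to any of the 5 objects of D independently.
Number of functors = 5^4 = 625

625


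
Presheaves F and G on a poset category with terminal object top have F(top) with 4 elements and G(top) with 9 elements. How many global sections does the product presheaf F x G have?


Global sections of a presheaf on a poset with terminal top satisfy
Gamma(H) ~ H(top). Presheaves admit pointwise products, so
(F x G)(top) = F(top) x G(top) (Cartesian product).
|Gamma(F x G)| = |F(top)| * |G(top)| = 4 * 9 = 36.

36


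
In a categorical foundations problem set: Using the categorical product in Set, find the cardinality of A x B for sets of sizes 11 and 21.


In Set, the product A x B is the Cartesian product.
By the universal property, |A x B| = |A| * |B|.
|A x B| = 11 * 21 = 231

231


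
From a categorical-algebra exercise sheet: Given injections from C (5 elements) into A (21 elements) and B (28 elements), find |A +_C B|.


The pushout A +_C B identifies the images of C in A and B.
|A +_C B| = |A| + |B| - |C| (for injections).
= 21 + 28 - 5 = 44

44


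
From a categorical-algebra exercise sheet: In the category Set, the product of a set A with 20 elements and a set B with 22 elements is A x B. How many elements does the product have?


In Set, the product A x B is the Cartesian product.
By the universal property, |A x B| = |A| * |B|.
|A x B| = 20 * 22 = 440

440


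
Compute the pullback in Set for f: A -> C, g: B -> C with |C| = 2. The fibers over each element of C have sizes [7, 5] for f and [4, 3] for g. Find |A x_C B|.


The pullback A x_C B consists of pairs (a, b) with f(a) = g(b).
For each element c in C, the fiber product has |f^-1(c)| * |g^-1(c)| elements.
Summing over C: 7 * 4 + 5 * 3
= 28 + 15 = 43

43


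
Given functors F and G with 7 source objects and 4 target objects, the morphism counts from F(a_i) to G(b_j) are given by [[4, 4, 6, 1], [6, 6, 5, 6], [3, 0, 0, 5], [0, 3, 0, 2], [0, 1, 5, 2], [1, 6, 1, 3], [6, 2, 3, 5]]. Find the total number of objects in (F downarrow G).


Objects of (F downarrow G) are triples (a, b, h: F(a)->G(b)).
The count equals the sum of all entries in the hom-matrix.
sum(row 0) = 15
sum(row 1) = 23
sum(row 2) = 8
sum(row 3) = 5
sum(row 4) = 8
sum(row 5) = 11
sum(row 6) = 16
Grand total = 86

86


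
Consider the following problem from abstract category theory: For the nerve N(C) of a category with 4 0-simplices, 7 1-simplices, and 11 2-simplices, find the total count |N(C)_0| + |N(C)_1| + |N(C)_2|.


The 2-skeleton of the nerve N(C) consists of simplices in dimensions 0, 1, 2:
  |N(C)_0| = 4 (objects)
  |N(C)_1| = 7 (morphisms)
  |N(C)_2| = 11 (composable pairs)
Total = 4 + 7 + 11 = 22

22


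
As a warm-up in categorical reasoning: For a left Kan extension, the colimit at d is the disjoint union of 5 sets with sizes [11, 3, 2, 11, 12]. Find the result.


Pointwise, the left Kan extension (Lan_F H)(d) is the colimit, indexed
by the comma category (F downarrow d), of H composed with the
projection (F downarrow d) -> C. Here that colimit is given
as a coproduct (disjoint union) of sets, so its cardinality is the
sum of the sizes of the summands.
Coproduct of sets with sizes: 11 + 3 + 2 + 11 + 12
= 39

39


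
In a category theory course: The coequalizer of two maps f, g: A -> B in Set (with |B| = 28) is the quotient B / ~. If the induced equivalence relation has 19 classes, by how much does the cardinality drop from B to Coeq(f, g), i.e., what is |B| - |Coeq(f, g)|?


The coequalizer Coeq(f, g) = B / ~ has one element per equivalence class.
|B| = 28, |Coeq(f, g)| = 19.
|B| - |Coeq(f, g)| = 28 - 19 = 9.

9


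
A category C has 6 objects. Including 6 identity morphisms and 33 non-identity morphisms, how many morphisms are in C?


Each object has an identity morphism, giving 6 identities.
Adding the 33 non-identity morphisms:
Total = 6 + 33 = 39

39


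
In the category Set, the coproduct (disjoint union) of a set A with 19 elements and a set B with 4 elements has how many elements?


In Set, the coproduct A + B is the disjoint union.
|A + B| = |A| + |B| = 19 + 4 = 23

23


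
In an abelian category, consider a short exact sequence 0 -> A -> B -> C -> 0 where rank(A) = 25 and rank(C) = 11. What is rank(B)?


For a short exact sequence 0 -> A -> B -> C -> 0,
rank is additive: rank(B) = rank(A) + rank(C).
rank(B) = 25 + 11 = 36

36


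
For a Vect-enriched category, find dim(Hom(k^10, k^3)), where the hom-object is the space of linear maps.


In Vect-enriched categories, Hom(k^n, k^m) is the space of m x n matrices.
dim(Hom(k^10, k^3)) = 3 * 10 = 30

30


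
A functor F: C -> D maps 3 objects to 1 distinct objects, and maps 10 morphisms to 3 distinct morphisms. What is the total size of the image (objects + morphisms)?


The image of F consists of distinct objects and distinct morphisms.
|Im(F)| on objects = 1
|Im(F)| on morphisms = 3
Total image cardinality = 1 + 3 = 4

4


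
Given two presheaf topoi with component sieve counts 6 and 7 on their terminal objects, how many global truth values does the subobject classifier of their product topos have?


In a product of presheaf topoi E_1 x E_2, the subobject classifier
is Omega = Omega_1 x Omega_2 (componentwise), so
|Omega(top)| = |Omega_1(top_1)| * |Omega_2(top_2)|.
= 6 * 7 = 42.

42


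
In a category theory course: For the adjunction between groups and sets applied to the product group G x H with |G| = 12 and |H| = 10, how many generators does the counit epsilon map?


The counit epsilon_K: F(U(K)) -> K of the Free-Forgetful adjunction
maps |K| generators of F(U(K)) into K. For K = G x H (the product group),
|G x H| = |G| * |H|.
Total generators mapped = 12 * 10 = 120.

120


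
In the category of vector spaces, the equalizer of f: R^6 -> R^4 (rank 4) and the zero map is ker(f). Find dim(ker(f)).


The equalizer of f and the zero map is ker(f).
By the rank-nullity theorem: dim(ker(f)) = dim(domain) - rank(f).
dim(ker(f)) = 6 - 4 = 2

2


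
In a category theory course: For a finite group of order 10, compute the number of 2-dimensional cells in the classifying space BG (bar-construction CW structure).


In the bar-construction CW model of BG, the n-cells are indexed by
n-tuples [g_1|...|g_n] of non-identity elements of G (degenerate
simplices with some g_i = e do not contribute cells), so there are
(|G| - 1)^n n-cells.
For dim = 2 with |G| = 10:
cells = (10 - 1)^2 = 9^2 = 81

81


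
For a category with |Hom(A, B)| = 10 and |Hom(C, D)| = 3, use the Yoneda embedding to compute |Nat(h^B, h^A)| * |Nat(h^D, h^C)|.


By the Yoneda lemma, Nat(h^B, h^A) is isomorphic to Hom(A, B),
so |Nat(h^B, h^A)| = |Hom(A, B)| and |Nat(h^D, h^C)| = |Hom(C, D)|.
|Hom(A, B)| = 10, |Hom(C, D)| = 3.
|Nat(h^B, h^A) x Nat(h^D, h^C)| = 10 * 3 = 30

30


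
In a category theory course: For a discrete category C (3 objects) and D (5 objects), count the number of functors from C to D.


A functor from a discrete category C to D is determined by
where each object maps. Each of the 3 objects of C can map
to any of the 5 objects of D independently.
Number of functors = 5^3 = 125

125


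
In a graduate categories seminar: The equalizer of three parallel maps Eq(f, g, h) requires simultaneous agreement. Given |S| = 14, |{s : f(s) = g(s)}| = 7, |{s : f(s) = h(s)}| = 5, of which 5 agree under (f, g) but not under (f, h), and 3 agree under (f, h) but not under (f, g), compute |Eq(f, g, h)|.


Eq(f, g, h) is the triple-agreement set: points in S where all three
maps take the same value. Using inclusion-exclusion on the pairwise data:
Pair (f, g) agrees on 7 points; pair (f, h) on 5 points.
Points agreeing under (f, g) but not (f, h) = 5; under (f, h) but not (f, g) = 3.
Triple-agreement = agreement-in-(f, g) minus points that agree under (f, g) but not (f, h):
|Eq(f, g, h)| = 7 - 5 = 2
(cross-check via (f, h): 5 - 3 = 2.)

2


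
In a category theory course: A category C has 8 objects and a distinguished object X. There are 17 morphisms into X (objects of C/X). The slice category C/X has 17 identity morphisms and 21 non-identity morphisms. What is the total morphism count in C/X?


In the slice category C/X, objects are morphisms to X.
Identity morphisms: 17 (one per object of C/X).
Non-identity morphisms: 21.
Total = 17 + 21 = 38

38


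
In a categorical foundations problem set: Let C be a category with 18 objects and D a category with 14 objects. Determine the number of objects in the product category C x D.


The product category C x D has objects that are pairs (c, d).
Number of pairs = |Ob(C)| * |Ob(D)| = 18 * 14 = 252

252


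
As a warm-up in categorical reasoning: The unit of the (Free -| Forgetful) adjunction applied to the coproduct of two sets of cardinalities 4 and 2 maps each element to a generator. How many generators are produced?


The unit eta_X: X -> U(F(X)) of the Free-Forgetful adjunction
maps each element of X to a generator of F(X). For X = S + T (disjoint
union in Set), |S + T| = |S| + |T|.
Total mappings = 4 + 2 = 6.

6


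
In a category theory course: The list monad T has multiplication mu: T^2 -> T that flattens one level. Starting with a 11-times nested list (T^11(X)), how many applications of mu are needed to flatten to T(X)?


Each application of mu: T^2 -> T removes one layer of nesting.
Starting at depth 11 (i.e., T^11(X)), we need to reach T(X).
Number of mu applications = 11 - 1 = 10

10


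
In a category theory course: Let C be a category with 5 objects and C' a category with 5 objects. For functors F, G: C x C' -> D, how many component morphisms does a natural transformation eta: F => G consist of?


A natural transformation eta: F => G assigns one component morphism per
object of the domain category.
The domain is the product category C x C', so
|Ob(C x C')| = |Ob(C)| * |Ob(C')| = 5 * 5 = 25.
Therefore eta has 25 component morphisms.

25


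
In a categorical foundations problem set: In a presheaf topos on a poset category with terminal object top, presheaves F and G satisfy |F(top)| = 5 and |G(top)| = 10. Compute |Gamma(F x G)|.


Global sections of a presheaf on a poset with terminal top satisfy
Gamma(H) ~ H(top). Presheaves admit pointwise products, so
(F x G)(top) = F(top) x G(top) (Cartesian product).
|Gamma(F x G)| = |F(top)| * |G(top)| = 5 * 10 = 50.

50


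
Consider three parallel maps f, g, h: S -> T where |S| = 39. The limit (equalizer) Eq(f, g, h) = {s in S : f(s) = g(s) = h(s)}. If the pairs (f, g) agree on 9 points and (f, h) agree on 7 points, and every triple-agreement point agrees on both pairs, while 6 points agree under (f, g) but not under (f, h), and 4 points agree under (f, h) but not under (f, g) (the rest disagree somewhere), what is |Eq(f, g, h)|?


Eq(f, g, h) is the triple-agreement set: points in S where all three
maps take the same value. Using inclusion-exclusion on the pairwise data:
Pair (f, g) agrees on 9 points; pair (f, h) on 7 points.
Points agreeing under (f, g) but not (f, h) = 6; under (f, h) but not (f, g) = 4.
Triple-agreement = agreement-in-(f, g) minus points that agree under (f, g) but not (f, h):
|Eq(f, g, h)| = 9 - 6 = 3
(cross-check via (f, h): 7 - 4 = 3.)

3


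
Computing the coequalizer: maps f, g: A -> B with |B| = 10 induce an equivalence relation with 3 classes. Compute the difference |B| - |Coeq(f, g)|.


The coequalizer Coeq(f, g) = B / ~ has one element per equivalence class.
|B| = 10, |Coeq(f, g)| = 3.
|B| - |Coeq(f, g)| = 10 - 3 = 7.

7


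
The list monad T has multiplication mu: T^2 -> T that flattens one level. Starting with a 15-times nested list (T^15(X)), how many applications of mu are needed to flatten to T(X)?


Each application of mu: T^2 -> T removes one layer of nesting.
Starting at depth 15 (i.e., T^15(X)), we need to reach T(X).
Number of mu applications = 15 - 1 = 14

14


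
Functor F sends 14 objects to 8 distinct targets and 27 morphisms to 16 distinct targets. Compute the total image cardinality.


The image of F consists of distinct objects and distinct morphisms.
|Im(F)| on objects = 8
|Im(F)| on morphisms = 16
Total image cardinality = 8 + 16 = 24

24


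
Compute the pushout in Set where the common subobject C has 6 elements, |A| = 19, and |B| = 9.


The pushout A +_C B identifies the images of C in A and B.
|A +_C B| = |A| + |B| - |C| (for injections).
= 19 + 9 - 6 = 22

22


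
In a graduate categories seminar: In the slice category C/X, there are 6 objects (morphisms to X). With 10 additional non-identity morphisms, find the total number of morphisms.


In the slice category C/X, objects are morphisms to X.
Identity morphisms: 6 (one per object of C/X).
Non-identity morphisms: 10.
Total = 6 + 10 = 16

16


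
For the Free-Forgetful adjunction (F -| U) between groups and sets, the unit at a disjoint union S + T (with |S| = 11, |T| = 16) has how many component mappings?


The unit eta_X: X -> U(F(X)) of the Free-Forgetful adjunction
maps each element of X to a generator of F(X). For X = S + T (disjoint
union in Set), |S + T| = |S| + |T|.
Total mappings = 11 + 16 = 27.

27


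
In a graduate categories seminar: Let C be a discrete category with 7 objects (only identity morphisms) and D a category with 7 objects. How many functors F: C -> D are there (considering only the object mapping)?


A functor from a discrete category C to D is determined by
where each object maps. Each of the 7 objects of C can map
to any of the 7 objects of D independently.
Number of functors = 7^7 = 823543

823543


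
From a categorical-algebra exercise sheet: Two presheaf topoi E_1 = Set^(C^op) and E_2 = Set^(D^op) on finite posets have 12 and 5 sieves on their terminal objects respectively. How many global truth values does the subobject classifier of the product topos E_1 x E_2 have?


In a product of presheaf topoi E_1 x E_2, the subobject classifier
is Omega = Omega_1 x Omega_2 (componentwise), so
|Omega(top)| = |Omega_1(top_1)| * |Omega_2(top_2)|.
= 12 * 5 = 60.

60


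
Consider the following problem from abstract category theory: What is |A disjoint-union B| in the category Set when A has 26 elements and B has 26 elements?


In Set, the coproduct A + B is the disjoint union.
|A + B| = |A| + |B| = 26 + 26 = 52

52
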